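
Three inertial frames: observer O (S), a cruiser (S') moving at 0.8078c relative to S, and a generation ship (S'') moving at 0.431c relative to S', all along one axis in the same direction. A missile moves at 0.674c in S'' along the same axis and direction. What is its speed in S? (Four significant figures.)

Compose velocities in two stages. Stage 1 (into S'): u₁ = (0.674+0.431)/(1+0.674×0.431) = 0.85626.
Stage 2 (into S): u = (0.85626+0.8078)/(1+0.85626×0.8078) = 0.98367, so the speed is 0.9837c.

0.9837c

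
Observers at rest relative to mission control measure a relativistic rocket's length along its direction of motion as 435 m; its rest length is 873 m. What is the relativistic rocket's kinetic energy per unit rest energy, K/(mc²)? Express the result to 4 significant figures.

Length contraction gives γ = L₀/L = 873/435 = 2.0069.
K/(mc²) = γ − 1 = 2.0069 − 1 = 1.007.

1.007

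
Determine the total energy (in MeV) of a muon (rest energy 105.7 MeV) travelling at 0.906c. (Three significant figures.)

With β = 0.906, γ = 1/√(1 − 0.906²) = 1/√0.179164 = 2.3625.
Total energy: E = γmc² = 2.3625 × 105.7 MeV = 250 MeV.

250 MeV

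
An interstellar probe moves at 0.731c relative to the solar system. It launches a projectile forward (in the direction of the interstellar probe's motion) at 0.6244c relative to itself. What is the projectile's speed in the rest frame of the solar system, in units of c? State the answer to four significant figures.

0.9306c

In units of c, u = (u' + v)/(1 + u'v) with u' = 0.6244 and v = 0.731.
Numerator: 0.6244 + 0.731 = 1.3554. Denominator: 1 + (0.6244)(0.731) = 1.4564364.
u = 1.3554/1.4564364 = 0.93063, so the speed is 0.9306c.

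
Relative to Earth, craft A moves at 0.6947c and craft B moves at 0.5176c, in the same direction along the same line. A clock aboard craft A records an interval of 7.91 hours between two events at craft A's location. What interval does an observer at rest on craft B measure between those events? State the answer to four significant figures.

The velocity of craft A relative to craft B is (0.6947 − 0.5176)c / (1 − 0.6947×0.5176) = 0.27654c; relative speed 0.27654c.
At |u| = 0.27654c, γ = (1 − 0.0764744)^(−1/2) = 1.0406.
The clock on craft A records proper time, so craft B measures Δt = γΔτ = 1.0406 × 7.91 = 8.231 hours.

8.231 hours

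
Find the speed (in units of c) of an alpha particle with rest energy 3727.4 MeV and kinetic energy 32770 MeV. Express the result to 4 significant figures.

γ = 1 + K/(mc²) = 1 + 32770/3727.4 = 9.7917.
β = √(1 − 1/γ²) = √(1 − 0.01043) = √0.98957 = 0.9948.

0.9948c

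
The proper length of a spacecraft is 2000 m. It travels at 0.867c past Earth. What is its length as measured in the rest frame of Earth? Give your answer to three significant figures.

γ = 1/√(1 − β²) = 1/√(1 − 0.751689) = 1/√0.248311 = 1/0.498308 = 2.0068.
Length contraction: L = L₀/γ = 2000/2.0068 = 997 m.

997 m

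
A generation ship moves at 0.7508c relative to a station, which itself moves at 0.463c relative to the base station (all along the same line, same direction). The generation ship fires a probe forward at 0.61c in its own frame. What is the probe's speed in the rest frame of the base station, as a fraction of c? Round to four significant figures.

0.9750c

Compose velocities in two stages. Stage 1 (into S'): u₁ = (0.61+0.7508)/(1+0.61×0.7508) = 0.93334.
Stage 2 (into S): u = (0.93334+0.463)/(1+0.93334×0.463) = 0.975, so the speed is 0.9750c.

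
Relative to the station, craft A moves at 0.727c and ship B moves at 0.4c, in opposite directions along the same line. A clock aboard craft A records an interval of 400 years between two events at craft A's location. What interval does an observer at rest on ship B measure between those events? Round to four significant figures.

820.4 years

The velocity of craft A relative to ship B is (0.727 + 0.4)c / (1 + 0.727×0.4) = 0.8731c; relative speed 0.8731c.
γ for this relative speed: γ = 1/√(1 − 0.762304) = 2.0511.
The clock on craft A records proper time, so ship B measures Δt = γΔτ = 2.0511 × 400 = 820.4 years.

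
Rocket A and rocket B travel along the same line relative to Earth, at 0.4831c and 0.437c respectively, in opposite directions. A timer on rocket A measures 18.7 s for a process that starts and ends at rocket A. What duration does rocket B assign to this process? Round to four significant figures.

The velocity of rocket A relative to rocket B is (0.4831 + 0.437)c / (1 + 0.4831×0.437) = 0.75971c; relative speed 0.75971c.
At |u| = 0.75971c, γ = (1 − 0.577159)^(−1/2) = 1.5378.
The clock on rocket A records proper time, so rocket B measures Δt = γΔτ = 1.5378 × 18.7 = 28.76 s.

28.76 s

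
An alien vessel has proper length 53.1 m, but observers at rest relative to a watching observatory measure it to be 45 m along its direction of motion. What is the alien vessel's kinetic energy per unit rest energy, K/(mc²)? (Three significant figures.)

0.180

γ = L₀/L = 53.1/45 = 1.18.
Since K = (γ−1)mc², K/(mc²) = 1.18 − 1 = 0.180.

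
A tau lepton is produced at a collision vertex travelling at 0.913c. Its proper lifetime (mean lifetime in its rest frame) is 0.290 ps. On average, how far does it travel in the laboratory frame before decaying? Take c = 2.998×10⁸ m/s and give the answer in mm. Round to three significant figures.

γ = 1/√(1 − β²) = 1/√(1 − 0.833569) = 1/√0.166431 = 1/0.40796 = 2.4512.
Lab-frame lifetime: Δt = γτ = 2.4512 × 0.290 ps = 0.71085 ps.
Distance: d = vΔt = 0.913 × 2.998×10⁸ m/s × 7.1085×10^-13 s = 1.95×10^-4 m = 0.195 mm.

0.195 mm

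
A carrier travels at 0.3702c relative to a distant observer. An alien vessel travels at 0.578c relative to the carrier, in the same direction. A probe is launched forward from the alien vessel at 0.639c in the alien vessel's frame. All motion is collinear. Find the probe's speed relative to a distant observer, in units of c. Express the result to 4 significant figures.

Compose velocities in two stages. Stage 1 (into S'): u₁ = (0.639+0.578)/(1+0.639×0.578) = 0.88875.
Stage 2 (into S): u = (0.88875+0.3702)/(1+0.88875×0.3702) = 0.94728, so the speed is 0.9473c.

0.9473c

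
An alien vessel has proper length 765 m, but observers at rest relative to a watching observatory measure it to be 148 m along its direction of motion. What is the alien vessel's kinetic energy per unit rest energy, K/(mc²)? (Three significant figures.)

Length contraction gives γ = L₀/L = 765/148 = 5.16892.
K/(mc²) = γ − 1 = 5.16892 − 1 = 4.17.

4.17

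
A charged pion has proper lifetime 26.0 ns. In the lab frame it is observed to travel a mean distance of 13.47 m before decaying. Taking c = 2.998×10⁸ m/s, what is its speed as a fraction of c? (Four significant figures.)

0.8655c

d = βγcτ ⇒ βγ = d/(cτ) = 13.47 m / (7.7948 m) = 1.7281.
β = (βγ)/√(1+(βγ)²) = 1.7281/√3.98633 = 0.8655.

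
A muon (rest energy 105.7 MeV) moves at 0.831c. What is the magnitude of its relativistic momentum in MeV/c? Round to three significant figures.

158 MeV/c

γ = 1/√(1 − β²) = 1/√(1 − 0.690561) = 1/√0.309439 = 1/0.556272 = 1.7977.
Momentum: p = γβ·mc = 1.7977 × 0.831 × 105.7 MeV/c = 158 MeV/c.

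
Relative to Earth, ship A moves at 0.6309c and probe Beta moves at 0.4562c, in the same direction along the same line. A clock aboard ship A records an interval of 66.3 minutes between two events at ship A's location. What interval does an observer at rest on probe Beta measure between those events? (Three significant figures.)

68.4 minutes

Transform ship A's velocity into probe Beta's frame: (0.6309 − 0.4562)/(1 − 0.6309·0.4562) = 0.1747/0.71218342, so the relative speed is 0.2453c.
γ for this relative speed: γ = 1/√(1 − 0.0601721) = 1.0315.
The clock on ship A records proper time, so probe Beta measures Δt = γΔτ = 1.0315 × 66.3 = 68.4 minutes.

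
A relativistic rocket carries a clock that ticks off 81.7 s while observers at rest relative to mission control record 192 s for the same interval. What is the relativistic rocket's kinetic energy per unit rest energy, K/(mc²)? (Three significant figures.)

1.35

γ = Δt/Δτ = 192/81.7 = 2.35006.
Since K = (γ−1)mc², K/(mc²) = 2.35006 − 1 = 1.35.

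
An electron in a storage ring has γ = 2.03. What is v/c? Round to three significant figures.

0.870

β = √(1 − 1/γ²) = √(1 − 1/4.1209) = √0.757335 = 0.870.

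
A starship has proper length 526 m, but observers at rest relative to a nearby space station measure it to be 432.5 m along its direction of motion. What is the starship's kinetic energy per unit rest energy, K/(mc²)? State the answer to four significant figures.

0.2162

From L = L₀/γ: γ = 526/432.5 = 1.21618.
K/(mc²) = γ − 1 = 1.21618 − 1 = 0.2162.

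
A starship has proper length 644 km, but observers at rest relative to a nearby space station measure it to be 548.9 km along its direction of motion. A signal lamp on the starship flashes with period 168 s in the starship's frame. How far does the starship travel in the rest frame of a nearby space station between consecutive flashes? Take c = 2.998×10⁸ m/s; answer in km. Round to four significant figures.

Length contraction gives γ = L₀/L = 644/548.9 = 1.17326.
β = √(1 − 1/γ²) = 0.52301. Lab-frame period = γτ = 1.17326×168 s = 197.11 s. Distance = βc × γτ = 0.52301 × 2.998×10⁸ m/s × 197.11 s = 3.0907×10^10 m = 3.091×10^7 km.

3.091×10^7 km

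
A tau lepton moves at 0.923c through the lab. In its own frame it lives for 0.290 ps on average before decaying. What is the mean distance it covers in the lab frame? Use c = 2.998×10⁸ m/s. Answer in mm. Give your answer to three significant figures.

γ = 1/√(1 − β²) = 1/√(1 − 0.851929) = 1/√0.148071 = 1/0.3848 = 2.5988.
Lab-frame lifetime: Δt = γτ = 2.5988 × 0.290 ps = 0.75365 ps.
Distance: d = vΔt = 0.923 × 2.998×10⁸ m/s × 7.5365×10^-13 s = 2.09×10^-4 m = 0.209 mm.

0.209 mm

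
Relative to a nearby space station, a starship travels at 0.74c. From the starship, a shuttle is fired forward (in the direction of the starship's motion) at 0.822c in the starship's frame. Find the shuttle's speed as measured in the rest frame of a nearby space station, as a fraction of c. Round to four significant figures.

0.9712c

Relativistic velocity addition: u = (u' + v)/(1 + u'v/c²), with u' = 0.822c and v = 0.74c.
Numerator: 0.822 + 0.74 = 1.562. Denominator: 1 + (0.822)(0.74) = 1.60828.
u = 1.562/1.60828 = 0.97122, so the speed is 0.9712c.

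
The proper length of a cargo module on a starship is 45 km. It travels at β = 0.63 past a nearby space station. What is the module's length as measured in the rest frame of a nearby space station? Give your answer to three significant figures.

β² = 0.3969, so γ = 1/√0.6031 = 1.2877.
Length contraction: L = L₀/γ = 45/1.2877 = 34.9 km.

34.9 km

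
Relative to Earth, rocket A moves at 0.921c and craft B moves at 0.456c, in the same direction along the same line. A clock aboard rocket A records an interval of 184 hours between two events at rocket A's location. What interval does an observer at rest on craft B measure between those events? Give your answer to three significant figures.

Speed of rocket A in craft B's frame: u = (v_A − v_B)/(1 − v_A v_B/c²) = (0.921 − 0.456)/(1 − 0.921×0.456) = 0.465/0.580024 = 0.80169; |u| = 0.80169c.
At |u| = 0.80169c, γ = (1 − 0.642707)^(−1/2) = 1.673.
The clock on rocket A records proper time, so craft B measures Δt = γΔτ = 1.673 × 184 = 308 hours.

308 hours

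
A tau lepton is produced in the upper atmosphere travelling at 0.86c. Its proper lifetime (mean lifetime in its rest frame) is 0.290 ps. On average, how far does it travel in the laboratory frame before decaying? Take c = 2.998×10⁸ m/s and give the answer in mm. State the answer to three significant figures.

With β = 0.86, γ = 1/√(1 − 0.86²) = 1/√0.2604 = 1.9597.
Lab-frame lifetime: Δt = γτ = 1.9597 × 0.290 ps = 0.56831 ps.
Distance: d = vΔt = 0.86 × 2.998×10⁸ m/s × 5.6831×10^-13 s = 1.47×10^-4 m = 0.147 mm.

0.147 mm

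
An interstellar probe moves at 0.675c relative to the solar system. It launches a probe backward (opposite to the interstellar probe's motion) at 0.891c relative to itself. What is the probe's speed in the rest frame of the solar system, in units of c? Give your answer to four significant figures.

Relativistic velocity addition: u = (u' + v)/(1 + u'v/c²), with u' = −0.891c and v = 0.675c.
Numerator: −0.891 + 0.675 = −0.216. Denominator: 1 + (−0.891)(0.675) = 0.398575.
u = −0.216/0.398575 = −0.54193, so the speed is 0.5419c.

0.5419c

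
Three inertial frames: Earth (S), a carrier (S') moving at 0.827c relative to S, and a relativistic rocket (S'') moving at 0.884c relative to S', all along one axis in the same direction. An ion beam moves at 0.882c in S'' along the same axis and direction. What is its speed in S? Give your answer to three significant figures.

0.999c

Apply u = (u'+v)/(1+u'v) twice. Ion beam in the carrier frame: (0.882+0.884)/(1+0.882·0.884) = 1.766/1.779688 = 0.99231c.
That velocity, transformed to the rest frame of Earth: (0.99231+0.827)/(1+0.99231·0.827) = 1.81931/1.82064037 = 0.99927c.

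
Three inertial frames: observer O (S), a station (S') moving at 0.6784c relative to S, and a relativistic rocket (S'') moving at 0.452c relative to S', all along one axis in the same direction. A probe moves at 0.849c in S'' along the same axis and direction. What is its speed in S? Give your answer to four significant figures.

0.9883c

Apply u = (u'+v)/(1+u'v) twice. Probe in the station frame: (0.849+0.452)/(1+0.849·0.452) = 1.301/1.383748 = 0.9402c.
That velocity, transformed to the rest frame of observer O: (0.9402+0.6784)/(1+0.9402·0.6784) = 1.6186/1.63783168 = 0.98826c.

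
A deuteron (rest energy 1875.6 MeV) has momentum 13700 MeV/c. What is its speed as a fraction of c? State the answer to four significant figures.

pc/(mc²) = 13700/1875.6 = 7.3043 = βγ = β/√(1−β²).
So β² = x²/(1 + x²) with x = 7.3043: x² = 53.3528, β² = 53.3528/54.3528 = 0.981602, β = 0.9908.

0.9908c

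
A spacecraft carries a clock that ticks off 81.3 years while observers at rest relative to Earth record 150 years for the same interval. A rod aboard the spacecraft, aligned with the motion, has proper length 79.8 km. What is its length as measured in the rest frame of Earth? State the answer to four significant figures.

43.25 km

From Δt = γΔτ: γ = 150/81.3 = 1.84502.
The rod contracts by the same γ: 79.8 km / 1.84502 = 43.25 km.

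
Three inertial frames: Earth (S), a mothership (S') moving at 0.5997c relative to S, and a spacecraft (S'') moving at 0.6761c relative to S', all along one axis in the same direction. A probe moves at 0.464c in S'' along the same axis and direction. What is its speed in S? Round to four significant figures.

0.9652c

First combine the probe and spacecraft (S''→S'): u₁ = (0.464 + 0.6761)/(1 + 0.464×0.6761) = 1.1401/1.3137104 = 0.86785.
Then combine with the mothership (S'→S): u = (0.86785 + 0.5997)/(1 + 0.86785×0.5997) = 1.46755/1.520449645 = 0.96521.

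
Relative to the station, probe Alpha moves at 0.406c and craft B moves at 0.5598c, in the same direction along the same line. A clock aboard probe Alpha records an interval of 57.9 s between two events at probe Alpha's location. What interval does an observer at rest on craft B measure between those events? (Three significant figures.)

Transform probe Alpha's velocity into craft B's frame: (0.406 − 0.5598)/(1 − 0.406·0.5598) = −0.1538/0.7727212, so the relative speed is 0.19904c.
At |u| = 0.19904c, γ = (1 − 0.0396169)^(−1/2) = 1.0204.
The clock on probe Alpha records proper time, so craft B measures Δt = γΔτ = 1.0204 × 57.9 = 59.1 s.

59.1 s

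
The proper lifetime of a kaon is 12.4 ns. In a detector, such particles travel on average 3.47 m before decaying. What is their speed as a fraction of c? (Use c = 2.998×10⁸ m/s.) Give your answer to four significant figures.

0.6824c

d = βγcτ ⇒ βγ = d/(cτ) = 3.470 m / (3.71752 m) = 0.93342.
β = (βγ)/√(1+(βγ)²) = 0.93342/√1.871273 = 0.6824.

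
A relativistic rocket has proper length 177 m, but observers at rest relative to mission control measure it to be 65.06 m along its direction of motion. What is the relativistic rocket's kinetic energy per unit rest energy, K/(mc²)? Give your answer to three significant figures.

1.72

Length contraction gives γ = L₀/L = 177/65.06 = 2.72057.
K/(mc²) = γ − 1 = 2.72057 − 1 = 1.72.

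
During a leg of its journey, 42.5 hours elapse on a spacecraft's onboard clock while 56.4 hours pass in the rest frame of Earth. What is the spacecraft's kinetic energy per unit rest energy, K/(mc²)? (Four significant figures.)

0.3271

The time-dilation ratio gives γ = 56.4/42.5 = 1.32706.
K/(mc²) = γ − 1 = 1.32706 − 1 = 0.3271.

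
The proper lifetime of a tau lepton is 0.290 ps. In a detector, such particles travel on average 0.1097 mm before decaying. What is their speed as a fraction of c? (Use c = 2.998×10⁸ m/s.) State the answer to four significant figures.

0.7837c

Let x = d/(cτ) = 1.097×10^-4 m / (2.998×10⁸ m/s × 2.900×10^-13 s) = 1.2618. Since d = βγcτ, x = βγ = β/√(1−β²).
Solving: β² = x²/(1+x²) = 1.59214/2.59214 = 0.614218, so β = 0.7837.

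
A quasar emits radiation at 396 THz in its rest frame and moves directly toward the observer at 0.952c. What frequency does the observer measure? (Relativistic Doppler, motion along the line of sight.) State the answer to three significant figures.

Relativistic Doppler (source moving toward): f_obs = f_src · √((1+β)/(1−β)).
With β = 0.952: factor = √(1.952/0.048) = 6.377.
f_obs = 396 × 6.377 = 2530 THz.

2530 THz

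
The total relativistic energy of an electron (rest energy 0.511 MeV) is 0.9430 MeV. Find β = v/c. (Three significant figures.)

Total energy E = γmc² gives γ = 0.9430/0.511 = 1.8454.
Hence β = √(1 − 1/γ²) = √(1 − 0.293643) = √0.706357 = 0.840.

0.840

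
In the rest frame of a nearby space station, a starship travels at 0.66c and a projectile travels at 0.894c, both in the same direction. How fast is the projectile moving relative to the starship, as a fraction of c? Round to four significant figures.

0.5708c

Transform to the starship's frame: u' = (u − v)/(1 − uv/c²).
u' = (0.894 − 0.66)/(1 − 0.894×0.66) = 0.234/0.40996 = 0.57079.
Speed in the starship's frame: 0.5708c (in the same direction).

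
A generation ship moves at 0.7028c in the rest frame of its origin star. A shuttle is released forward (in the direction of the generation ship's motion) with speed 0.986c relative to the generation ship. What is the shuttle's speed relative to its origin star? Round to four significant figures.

Relativistic velocity addition: u = (u' + v)/(1 + u'v/c²), with u' = 0.986c and v = 0.7028c.
Numerator: 0.986 + 0.7028 = 1.6888. Denominator: 1 + (0.986)(0.7028) = 1.6929608.
u = 1.6888/1.6929608 = 0.99754, so the speed is 0.9975c.

0.9975c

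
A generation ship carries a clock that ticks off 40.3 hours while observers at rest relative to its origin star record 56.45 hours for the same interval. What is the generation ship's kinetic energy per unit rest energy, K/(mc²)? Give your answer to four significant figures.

γ = Δt/Δτ = 56.45/40.3 = 1.40074.
K/(mc²) = γ − 1 = 1.40074 − 1 = 0.4007.

0.4007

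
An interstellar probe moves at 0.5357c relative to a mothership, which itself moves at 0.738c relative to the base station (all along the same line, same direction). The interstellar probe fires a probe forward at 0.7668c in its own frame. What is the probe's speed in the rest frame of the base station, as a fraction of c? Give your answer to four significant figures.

First combine the probe and interstellar probe (S''→S'): u₁ = (0.7668 + 0.5357)/(1 + 0.7668×0.5357) = 1.3025/1.41077476 = 0.92325.
Then combine with the mothership (S'→S): u = (0.92325 + 0.738)/(1 + 0.92325×0.738) = 1.66125/1.6813585 = 0.98804.

0.9880c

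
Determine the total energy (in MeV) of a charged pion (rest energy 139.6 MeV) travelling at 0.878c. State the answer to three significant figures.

292 MeV

γ = 1/√(1 − β²) = 1/√(1 − 0.770884) = 1/√0.229116 = 1/0.478661 = 2.0892.
Total energy: E = γmc² = 2.0892 × 139.6 MeV = 292 MeV.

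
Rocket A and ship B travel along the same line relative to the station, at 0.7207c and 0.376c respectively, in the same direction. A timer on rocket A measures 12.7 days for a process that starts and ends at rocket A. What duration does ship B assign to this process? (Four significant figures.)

Transform rocket A's velocity into ship B's frame: (0.7207 − 0.376)/(1 − 0.7207·0.376) = 0.3447/0.7290168, so the relative speed is 0.47283c.
γ for this relative speed: γ = 1/√(1 − 0.223568) = 1.1349.
Rocket A's interval is proper; time dilation gives Δt_B = γΔτ = 1.1349 × 12.7 days = 14.41 days.

14.41 days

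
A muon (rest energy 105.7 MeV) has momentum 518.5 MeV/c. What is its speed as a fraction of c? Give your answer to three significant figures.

βγ = pc/(mc²) = 518.5/105.7 = 4.9054.
Since γ² = 1 + (βγ)² = 25.0629, γ = √25.0629 = 5.00629, and β = (βγ)/γ = 4.9054/5.00629 = 0.980.

0.980c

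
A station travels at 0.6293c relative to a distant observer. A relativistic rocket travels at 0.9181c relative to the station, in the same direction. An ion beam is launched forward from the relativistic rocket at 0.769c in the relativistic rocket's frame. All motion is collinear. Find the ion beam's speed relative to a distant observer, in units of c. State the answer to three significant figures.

Compose velocities in two stages. Stage 1 (into S'): u₁ = (0.769+0.9181)/(1+0.769×0.9181) = 0.98891.
Stage 2 (into S): u = (0.98891+0.6293)/(1+0.98891×0.6293) = 0.99747, so the speed is 0.997c.

0.997c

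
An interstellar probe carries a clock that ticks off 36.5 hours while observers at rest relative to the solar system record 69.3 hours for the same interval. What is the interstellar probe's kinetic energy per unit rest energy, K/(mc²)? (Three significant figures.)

0.899

From Δt = γΔτ: γ = 69.3/36.5 = 1.89863.
K/(mc²) = γ − 1 = 1.89863 − 1 = 0.899.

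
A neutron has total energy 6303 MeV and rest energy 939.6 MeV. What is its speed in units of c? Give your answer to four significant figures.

γ = E/(mc²) = 6303/939.6 = 6.7082.
β = √(1 − 1/γ²) = √(1 − 0.0222222) = √0.9777778 = 0.9888.

0.9888c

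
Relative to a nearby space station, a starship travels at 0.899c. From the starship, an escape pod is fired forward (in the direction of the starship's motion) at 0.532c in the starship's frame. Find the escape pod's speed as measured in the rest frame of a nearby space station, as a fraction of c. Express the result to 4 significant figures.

Relativistic velocity addition: u = (u' + v)/(1 + u'v/c²), with u' = 0.532c and v = 0.899c.
Numerator: 0.532 + 0.899 = 1.431. Denominator: 1 + (0.532)(0.899) = 1.478268.
u = 1.431/1.478268 = 0.96802, so the speed is 0.9680c.

0.9680c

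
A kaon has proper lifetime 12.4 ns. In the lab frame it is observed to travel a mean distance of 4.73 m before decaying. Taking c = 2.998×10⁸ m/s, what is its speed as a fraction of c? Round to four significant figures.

d = βγcτ ⇒ βγ = d/(cτ) = 4.730 m / (3.71752 m) = 1.2724.
β = (βγ)/√(1+(βγ)²) = 1.2724/√2.619 = 0.7862.

0.7862c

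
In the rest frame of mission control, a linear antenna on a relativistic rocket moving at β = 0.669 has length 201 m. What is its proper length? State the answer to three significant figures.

270 m

With β = 0.669, γ = 1/√(1 − 0.669²) = 1/√0.552439 = 1.3454.
Proper length: L₀ = γ·L = 1.3454 × 201 = 270 m.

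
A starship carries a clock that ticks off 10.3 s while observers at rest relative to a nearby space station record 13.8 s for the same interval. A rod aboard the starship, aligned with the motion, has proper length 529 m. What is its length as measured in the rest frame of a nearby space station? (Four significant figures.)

γ = Δt/Δτ = 13.8/10.3 = 1.33981.
The rod contracts by the same γ: 529 m / 1.33981 = 394.8 m.

394.8 m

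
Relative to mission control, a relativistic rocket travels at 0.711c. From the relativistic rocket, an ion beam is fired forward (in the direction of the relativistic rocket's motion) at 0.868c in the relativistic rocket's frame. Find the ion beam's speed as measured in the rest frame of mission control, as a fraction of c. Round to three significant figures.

0.976c

Relativistic velocity addition: u = (u' + v)/(1 + u'v/c²), with u' = 0.868c and v = 0.711c.
Numerator: 0.868 + 0.711 = 1.579. Denominator: 1 + (0.868)(0.711) = 1.617148.
u = 1.579/1.617148 = 0.97641, so the speed is 0.976c.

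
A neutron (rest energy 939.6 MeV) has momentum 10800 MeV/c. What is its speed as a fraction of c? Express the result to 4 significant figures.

0.9962c

βγ = pc/(mc²) = 10800/939.6 = 11.494.
Since γ² = 1 + (βγ)² = 133.112, γ = √133.112 = 11.5374, and β = (βγ)/γ = 11.494/11.5374 = 0.9962.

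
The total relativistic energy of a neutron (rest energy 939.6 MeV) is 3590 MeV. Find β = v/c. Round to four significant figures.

Total energy E = γmc² gives γ = 3590/939.6 = 3.8208.
Hence β = √(1 − 1/γ²) = √(1 − 0.0685001) = √0.9314999 = 0.9651.

0.9651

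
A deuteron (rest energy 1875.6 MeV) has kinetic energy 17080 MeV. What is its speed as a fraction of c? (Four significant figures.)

0.9951c

γ = 1 + K/(mc²) = 1 + 17080/1875.6 = 10.106.
β = √(1 − 1/γ²) = √(1 − 0.00979132) = √0.99020868 = 0.9951.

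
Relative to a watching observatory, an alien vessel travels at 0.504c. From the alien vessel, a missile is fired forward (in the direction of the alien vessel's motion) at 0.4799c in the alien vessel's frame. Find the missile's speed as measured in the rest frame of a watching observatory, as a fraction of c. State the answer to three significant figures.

In units of c, u = (u' + v)/(1 + u'v) with u' = 0.4799 and v = 0.504.
Numerator: 0.4799 + 0.504 = 0.9839. Denominator: 1 + (0.4799)(0.504) = 1.2418696.
u = 0.9839/1.2418696 = 0.79227, so the speed is 0.792c.

0.792c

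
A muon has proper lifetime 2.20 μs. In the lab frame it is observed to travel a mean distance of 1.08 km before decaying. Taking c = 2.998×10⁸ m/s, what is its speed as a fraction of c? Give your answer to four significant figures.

Lab distance = (lab lifetime)·v = γτ·βc, so βγ = d/(cτ) = 1080/(2.998×10⁸ × 2.200×10^-6) = 1.6375.
With βγ = 1.6375: γ² = 1 + (βγ)² = 3.68141, and β = (βγ)/γ = 1.6375/1.9187 = 0.8534.

0.8534c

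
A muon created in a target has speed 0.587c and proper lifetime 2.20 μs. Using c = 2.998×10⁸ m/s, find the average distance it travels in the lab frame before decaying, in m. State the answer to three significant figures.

478 m

β² = 0.344569, so γ = 1/√0.655431 = 1.2352.
Lab-frame lifetime: Δt = γτ = 1.2352 × 2.20 μs = 2.7174 μs.
Distance: d = vΔt = 0.587 × 2.998×10⁸ m/s × 2.7174×10^-6 s = 478 m.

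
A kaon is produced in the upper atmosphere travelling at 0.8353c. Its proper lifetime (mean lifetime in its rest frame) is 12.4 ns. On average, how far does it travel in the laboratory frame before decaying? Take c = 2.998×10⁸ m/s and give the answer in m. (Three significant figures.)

With β = 0.8353, γ = 1/√(1 − 0.8353²) = 1/√0.30227391 = 1.8189.
Lab-frame lifetime: Δt = γτ = 1.8189 × 12.4 ns = 22.554 ns.
Distance: d = vΔt = 0.8353 × 2.998×10⁸ m/s × 2.2554×10^-8 s = 5.65 m.

5.65 m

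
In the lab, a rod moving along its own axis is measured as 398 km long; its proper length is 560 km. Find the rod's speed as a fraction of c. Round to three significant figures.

0.703c

Length contraction gives γ = L₀/L = 560/398 = 1.407.
β = √(1 − 1/γ²) = √0.49486 = 0.703.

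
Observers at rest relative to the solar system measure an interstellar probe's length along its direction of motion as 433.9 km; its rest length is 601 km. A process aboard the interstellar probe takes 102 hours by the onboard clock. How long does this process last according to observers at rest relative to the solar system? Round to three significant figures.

141 hours

Length contraction gives γ = L₀/L = 601/433.9 = 1.38511.
The same γ dilates the second interval: 1.38511 × 102 hours = 141 hours.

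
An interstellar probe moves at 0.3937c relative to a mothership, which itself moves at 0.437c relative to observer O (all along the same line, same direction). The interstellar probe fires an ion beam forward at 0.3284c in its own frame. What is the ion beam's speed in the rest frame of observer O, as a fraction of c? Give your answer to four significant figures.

Apply u = (u'+v)/(1+u'v) twice. Ion beam in the mothership frame: (0.3284+0.3937)/(1+0.3284·0.3937) = 0.7221/1.12929108 = 0.63943c.
That velocity, transformed to the rest frame of observer O: (0.63943+0.437)/(1+0.63943·0.437) = 1.07643/1.27943091 = 0.84133c.

0.8413c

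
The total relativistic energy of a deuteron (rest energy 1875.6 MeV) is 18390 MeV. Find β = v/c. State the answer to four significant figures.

γ = E/(mc²) = 18390/1875.6 = 9.8049.
β = √(1 − 1/γ²) = √(1 − 0.0104019) = √0.9895981 = 0.9948.

0.9948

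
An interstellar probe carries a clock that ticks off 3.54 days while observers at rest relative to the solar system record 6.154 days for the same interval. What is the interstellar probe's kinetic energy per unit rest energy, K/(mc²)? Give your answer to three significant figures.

γ = Δt/Δτ = 6.154/3.54 = 1.73842.
K/(mc²) = γ − 1 = 1.73842 − 1 = 0.738.

0.738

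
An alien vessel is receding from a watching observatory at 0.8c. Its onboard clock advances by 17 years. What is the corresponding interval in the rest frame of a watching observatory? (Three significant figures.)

With β = 0.8, γ = 1/√(1 − 0.8²) = 1/√0.36 = 1.6667.
The onboard clock measures proper time, so the interval in the rest frame of a watching observatory is dilated: Δt = γ·Δτ = 1.6667 × 17 years = 28.3 years.

28.3 years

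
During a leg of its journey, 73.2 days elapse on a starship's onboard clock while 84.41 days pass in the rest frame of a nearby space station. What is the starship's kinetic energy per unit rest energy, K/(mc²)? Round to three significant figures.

The time-dilation ratio gives γ = 84.41/73.2 = 1.15314.
Since K = (γ−1)mc², K/(mc²) = 1.15314 − 1 = 0.153.

0.153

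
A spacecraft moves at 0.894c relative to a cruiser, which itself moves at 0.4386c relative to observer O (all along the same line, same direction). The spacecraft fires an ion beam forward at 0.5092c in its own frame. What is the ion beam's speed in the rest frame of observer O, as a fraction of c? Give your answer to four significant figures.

Apply u = (u'+v)/(1+u'v) twice. Ion beam in the cruiser frame: (0.5092+0.894)/(1+0.5092·0.894) = 1.4032/1.4552248 = 0.96425c.
That velocity, transformed to the rest frame of observer O: (0.96425+0.4386)/(1+0.96425·0.4386) = 1.40285/1.42292005 = 0.9859c.

0.9859c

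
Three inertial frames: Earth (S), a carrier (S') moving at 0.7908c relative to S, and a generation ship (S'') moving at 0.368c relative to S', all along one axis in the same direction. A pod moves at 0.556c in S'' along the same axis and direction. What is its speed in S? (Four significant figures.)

0.9697c

Apply u = (u'+v)/(1+u'v) twice. Pod in the carrier frame: (0.556+0.368)/(1+0.556·0.368) = 0.924/1.204608 = 0.76705c.
That velocity, transformed to the rest frame of Earth: (0.76705+0.7908)/(1+0.76705·0.7908) = 1.55785/1.60658314 = 0.96967c.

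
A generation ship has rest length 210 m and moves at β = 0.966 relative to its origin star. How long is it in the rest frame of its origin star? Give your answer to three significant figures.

54.3 m

β² = 0.933156, so γ = 1/√0.066844 = 3.8678.
Along the direction of motion the measured length is L₀/γ = 210/3.8678 = 54.3 m.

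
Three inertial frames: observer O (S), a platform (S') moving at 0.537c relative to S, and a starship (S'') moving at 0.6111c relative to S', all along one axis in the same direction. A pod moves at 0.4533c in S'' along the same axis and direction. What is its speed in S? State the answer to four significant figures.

0.9467c

Compose velocities in two stages. Stage 1 (into S'): u₁ = (0.4533+0.6111)/(1+0.4533×0.6111) = 0.83351.
Stage 2 (into S): u = (0.83351+0.537)/(1+0.83351×0.537) = 0.94675, so the speed is 0.9467c.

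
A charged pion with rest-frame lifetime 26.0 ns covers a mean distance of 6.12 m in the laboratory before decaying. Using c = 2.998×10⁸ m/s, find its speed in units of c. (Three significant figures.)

Let x = d/(cτ) = 6.120 m / (2.998×10⁸ m/s × 2.600×10^-8 s) = 0.78514. Since d = βγcτ, x = βγ = β/√(1−β²).
Solving: β² = x²/(1+x²) = 0.616445/1.616445 = 0.381358, so β = 0.618.

0.618c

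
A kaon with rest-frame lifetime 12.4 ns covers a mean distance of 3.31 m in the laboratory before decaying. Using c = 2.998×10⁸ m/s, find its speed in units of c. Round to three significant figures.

Lab distance = (lab lifetime)·v = γτ·βc, so βγ = d/(cτ) = 3.310/(2.998×10⁸ × 1.240×10^-8) = 0.89038.
With βγ = 0.89038: γ² = 1 + (βγ)² = 1.792777, and β = (βγ)/γ = 0.89038/1.33895 = 0.665.

0.665c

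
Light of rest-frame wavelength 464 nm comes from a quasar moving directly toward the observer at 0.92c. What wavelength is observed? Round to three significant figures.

94.7 nm

Relativistic Doppler for wavelength: λ_obs = λ_src · √((1−β)/(1+β)).
With β = 0.92: factor = √(0.08/1.92) = 0.20412.
λ_obs = 464 × 0.20412 = 94.7 nm.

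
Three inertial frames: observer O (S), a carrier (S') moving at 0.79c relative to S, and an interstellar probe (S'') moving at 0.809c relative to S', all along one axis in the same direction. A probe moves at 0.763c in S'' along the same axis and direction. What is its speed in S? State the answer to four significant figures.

0.9967c

First combine the probe and interstellar probe (S''→S'): u₁ = (0.763 + 0.809)/(1 + 0.763×0.809) = 1.572/1.617267 = 0.97201.
Then combine with the carrier (S'→S): u = (0.97201 + 0.79)/(1 + 0.97201×0.79) = 1.76201/1.7678879 = 0.99668.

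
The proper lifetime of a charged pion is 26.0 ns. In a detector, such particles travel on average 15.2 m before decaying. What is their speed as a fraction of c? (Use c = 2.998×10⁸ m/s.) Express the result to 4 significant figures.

0.8898c

Let x = d/(cτ) = 15.20 m / (2.998×10⁸ m/s × 2.600×10^-8 s) = 1.95. Since d = βγcτ, x = βγ = β/√(1−β²).
Solving: β² = x²/(1+x²) = 3.8025/4.8025 = 0.791775, so β = 0.8898.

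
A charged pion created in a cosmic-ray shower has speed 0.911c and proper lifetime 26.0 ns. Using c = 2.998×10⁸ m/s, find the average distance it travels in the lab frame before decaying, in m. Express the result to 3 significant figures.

With β = 0.911, γ = 1/√(1 − 0.911²) = 1/√0.170079 = 2.4248.
Lab-frame lifetime: Δt = γτ = 2.4248 × 26.0 ns = 63.045 ns.
Distance: d = vΔt = 0.911 × 2.998×10⁸ m/s × 6.3045×10^-8 s = 17.2 m.

17.2 m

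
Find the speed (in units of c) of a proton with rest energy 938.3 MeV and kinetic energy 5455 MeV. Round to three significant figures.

γ = 1 + K/(mc²) = 1 + 5455/938.3 = 6.8137.
β = √(1 − 1/γ²) = √(1 − 0.0215394) = √0.9784606 = 0.989.

0.989c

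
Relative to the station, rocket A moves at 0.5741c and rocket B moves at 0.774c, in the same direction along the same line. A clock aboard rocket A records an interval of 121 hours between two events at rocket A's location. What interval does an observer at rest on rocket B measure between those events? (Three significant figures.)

The velocity of rocket A relative to rocket B is (0.5741 − 0.774)c / (1 − 0.5741×0.774) = −0.35976c; relative speed 0.35976c.
γ for this relative speed: γ = 1/√(1 − 0.129427) = 1.0718.
Rocket A's interval is proper; time dilation gives Δt_B = γΔτ = 1.0718 × 121 hours = 130 hours.

130 hours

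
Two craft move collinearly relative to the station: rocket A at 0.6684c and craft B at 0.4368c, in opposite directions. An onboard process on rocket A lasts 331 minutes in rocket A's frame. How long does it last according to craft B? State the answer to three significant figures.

639 minutes

The velocity of rocket A relative to craft B is (0.6684 + 0.4368)c / (1 + 0.6684×0.4368) = 0.85545c; relative speed 0.85545c.
At |u| = 0.85545c, γ = (1 − 0.731795)^(−1/2) = 1.9309.
Rocket A's interval is proper; time dilation gives Δt_B = γΔτ = 1.9309 × 331 minutes = 639 minutes.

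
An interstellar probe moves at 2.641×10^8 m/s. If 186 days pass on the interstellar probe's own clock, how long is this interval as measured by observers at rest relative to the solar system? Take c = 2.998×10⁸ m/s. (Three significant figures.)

β = v/c = (2.641×10^8 m/s)/(2.998×10⁸ m/s) = 0.880921.
γ = 1/√(1 − β²) = 1/√(1 − 0.7760218) = 1/√0.2239782 = 1/0.473263 = 2.113.
Time dilation: Δt = γ·Δτ = 2.113 × 186 = 393 days.

393 days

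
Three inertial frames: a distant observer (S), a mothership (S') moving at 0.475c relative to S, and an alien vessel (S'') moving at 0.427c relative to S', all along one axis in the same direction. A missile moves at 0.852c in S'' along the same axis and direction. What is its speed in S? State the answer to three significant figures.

0.977c

First combine the missile and alien vessel (S''→S'): u₁ = (0.852 + 0.427)/(1 + 0.852×0.427) = 1.279/1.363804 = 0.93782.
Then combine with the mothership (S'→S): u = (0.93782 + 0.475)/(1 + 0.93782×0.475) = 1.41282/1.4454645 = 0.97742.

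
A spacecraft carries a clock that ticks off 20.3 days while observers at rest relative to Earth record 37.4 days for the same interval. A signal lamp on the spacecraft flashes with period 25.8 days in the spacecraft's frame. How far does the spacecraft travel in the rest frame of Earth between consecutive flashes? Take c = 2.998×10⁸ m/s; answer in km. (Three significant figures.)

1.03×10^12 km

The time-dilation ratio gives γ = 37.4/20.3 = 1.84236.
β = √(1 − 1/γ²) = 0.83987. Lab-frame period = γτ = 1.84236×25.8 days = 47.533 days. Distance = βc × γτ = 0.83987 × 2.998×10⁸ m/s × 4106851.2 s = 1.0341×10^15 m = 1.03×10^12 km.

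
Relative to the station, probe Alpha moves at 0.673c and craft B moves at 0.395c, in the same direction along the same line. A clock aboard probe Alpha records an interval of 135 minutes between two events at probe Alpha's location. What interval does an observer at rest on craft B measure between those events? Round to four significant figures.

The velocity of probe Alpha relative to craft B is (0.673 − 0.395)c / (1 − 0.673×0.395) = 0.37866c; relative speed 0.37866c.
γ for this relative speed: γ = 1/√(1 − 0.143383) = 1.0805.
Probe Alpha's interval is proper; time dilation gives Δt_B = γΔτ = 1.0805 × 135 minutes = 145.9 minutes.

145.9 minutes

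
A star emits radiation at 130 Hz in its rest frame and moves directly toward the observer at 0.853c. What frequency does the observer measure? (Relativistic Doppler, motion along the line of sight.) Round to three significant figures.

462 Hz

Relativistic Doppler (source moving toward): f_obs = f_src · √((1+β)/(1−β)).
With β = 0.853: factor = √(1.853/0.147) = 3.5504.
f_obs = 130 × 3.5504 = 462 Hz.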